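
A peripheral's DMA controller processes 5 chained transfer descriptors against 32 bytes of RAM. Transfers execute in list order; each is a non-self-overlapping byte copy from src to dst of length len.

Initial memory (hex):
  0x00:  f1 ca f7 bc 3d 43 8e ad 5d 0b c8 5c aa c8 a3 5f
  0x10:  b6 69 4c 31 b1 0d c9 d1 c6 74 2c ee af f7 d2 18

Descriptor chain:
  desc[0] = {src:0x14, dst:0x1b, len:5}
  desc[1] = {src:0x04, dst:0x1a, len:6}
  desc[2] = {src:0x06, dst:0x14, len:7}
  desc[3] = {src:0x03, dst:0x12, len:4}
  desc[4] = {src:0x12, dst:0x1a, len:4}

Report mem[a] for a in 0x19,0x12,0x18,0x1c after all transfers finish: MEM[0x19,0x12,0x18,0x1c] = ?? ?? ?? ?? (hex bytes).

MEM[0x19,0x12,0x18,0x1c] = 5c bc c8 43

#0 dst[0x1b+5] := {0xb1,0x0d,0xc9,0xd1,0xc6}
#1 dst[0x1a+6] := {0x3d,0x43,0x8e,0xad,0x5d,0x0b}
#2 dst[0x14+7] := {0x8e,0xad,0x5d,0x0b,0xc8,0x5c,0xaa}
#3 dst[0x12+4] := {0xbc,0x3d,0x43,0x8e}
#4 dst[0x1a+4] := {0xbc,0x3d,0x43,0x8e}
query mem[0x19]=0x5c, mem[0x12]=0xbc, mem[0x18]=0xc8, mem[0x1c]=0x43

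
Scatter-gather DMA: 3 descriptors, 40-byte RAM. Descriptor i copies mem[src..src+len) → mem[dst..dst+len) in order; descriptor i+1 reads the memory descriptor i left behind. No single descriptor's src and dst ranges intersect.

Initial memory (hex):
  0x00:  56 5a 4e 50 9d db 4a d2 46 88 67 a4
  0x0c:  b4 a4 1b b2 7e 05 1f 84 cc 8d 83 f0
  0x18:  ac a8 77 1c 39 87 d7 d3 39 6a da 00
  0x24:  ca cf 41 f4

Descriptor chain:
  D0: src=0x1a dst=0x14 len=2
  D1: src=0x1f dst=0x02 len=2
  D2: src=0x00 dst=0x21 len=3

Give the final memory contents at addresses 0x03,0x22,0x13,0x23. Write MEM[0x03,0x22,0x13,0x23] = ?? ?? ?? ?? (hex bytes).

D0: mem[0x14..0x15] <- [77 1c]
D1: mem[0x02..0x03] <- [d3 39]
D2: mem[0x21..0x23] <- [56 5a d3]
query mem[0x03]=0x39, mem[0x22]=0x5a, mem[0x13]=0x84, mem[0x23]=0xd3

MEM[0x03,0x22,0x13,0x23] = 39 5a 84 d3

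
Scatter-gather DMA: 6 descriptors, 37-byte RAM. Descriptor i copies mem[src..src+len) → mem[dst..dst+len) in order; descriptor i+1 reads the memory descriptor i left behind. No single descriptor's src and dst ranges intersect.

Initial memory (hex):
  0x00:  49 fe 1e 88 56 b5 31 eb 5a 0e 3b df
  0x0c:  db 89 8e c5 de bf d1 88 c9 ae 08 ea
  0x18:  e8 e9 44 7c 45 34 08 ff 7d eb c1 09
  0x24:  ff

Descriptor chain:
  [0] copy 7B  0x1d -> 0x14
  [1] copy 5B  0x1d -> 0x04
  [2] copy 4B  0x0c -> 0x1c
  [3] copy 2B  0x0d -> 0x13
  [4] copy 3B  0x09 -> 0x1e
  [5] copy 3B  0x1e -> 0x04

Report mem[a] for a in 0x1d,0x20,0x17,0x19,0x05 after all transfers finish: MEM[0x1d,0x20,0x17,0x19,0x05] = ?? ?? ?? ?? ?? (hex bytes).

MEM[0x1d,0x20,0x17,0x19,0x05] = 89 df 7d c1 3b

#0 dst[0x14+7] := {0x34,0x08,0xff,0x7d,0xeb,0xc1,0x09}
#1 dst[0x04+5] := {0x34,0x08,0xff,0x7d,0xeb}
#2 dst[0x1c+4] := {0xdb,0x89,0x8e,0xc5}
#3 dst[0x13+2] := {0x89,0x8e}
#4 dst[0x1e+3] := {0x0e,0x3b,0xdf}
#5 dst[0x04+3] := {0x0e,0x3b,0xdf}
query mem[0x1d]=0x89, mem[0x20]=0xdf, mem[0x17]=0x7d, mem[0x19]=0xc1, mem[0x05]=0x3b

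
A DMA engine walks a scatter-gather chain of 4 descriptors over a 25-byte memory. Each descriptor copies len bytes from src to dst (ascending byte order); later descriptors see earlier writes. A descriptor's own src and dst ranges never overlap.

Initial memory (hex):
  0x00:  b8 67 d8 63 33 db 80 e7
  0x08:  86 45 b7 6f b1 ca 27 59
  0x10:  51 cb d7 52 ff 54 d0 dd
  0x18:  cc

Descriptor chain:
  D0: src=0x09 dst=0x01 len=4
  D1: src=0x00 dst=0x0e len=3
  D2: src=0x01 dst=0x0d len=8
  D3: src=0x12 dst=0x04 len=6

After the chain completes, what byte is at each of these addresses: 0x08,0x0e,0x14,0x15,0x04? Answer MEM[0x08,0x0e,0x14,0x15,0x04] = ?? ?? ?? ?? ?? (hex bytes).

MEM[0x08,0x0e,0x14,0x15,0x04] = d0 b7 86 54 80

#0 dst[0x01+4] := {0x45,0xb7,0x6f,0xb1}
#1 dst[0x0e+3] := {0xb8,0x45,0xb7}
#2 dst[0x0d+8] := {0x45,0xb7,0x6f,0xb1,0xdb,0x80,0xe7,0x86}
#3 dst[0x04+6] := {0x80,0xe7,0x86,0x54,0xd0,0xdd}
query mem[0x08]=0xd0, mem[0x0e]=0xb7, mem[0x14]=0x86, mem[0x15]=0x54, mem[0x04]=0x80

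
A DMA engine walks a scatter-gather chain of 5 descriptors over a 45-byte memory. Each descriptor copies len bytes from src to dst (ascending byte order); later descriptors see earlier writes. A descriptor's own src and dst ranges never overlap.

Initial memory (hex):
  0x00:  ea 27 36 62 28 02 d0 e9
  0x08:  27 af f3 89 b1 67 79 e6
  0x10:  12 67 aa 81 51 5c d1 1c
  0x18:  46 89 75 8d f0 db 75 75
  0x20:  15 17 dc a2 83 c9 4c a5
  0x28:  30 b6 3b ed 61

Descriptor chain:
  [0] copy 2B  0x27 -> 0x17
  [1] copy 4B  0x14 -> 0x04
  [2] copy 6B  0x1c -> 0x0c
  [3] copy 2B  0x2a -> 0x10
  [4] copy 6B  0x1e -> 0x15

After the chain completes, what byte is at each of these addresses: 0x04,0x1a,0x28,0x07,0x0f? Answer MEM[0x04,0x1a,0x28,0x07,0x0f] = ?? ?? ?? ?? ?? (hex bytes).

MEM[0x04,0x1a,0x28,0x07,0x0f] = 51 a2 30 a5 75

[0] 0x27->0x17 len=2 : a5 30
[1] 0x14->0x04 len=4 : 51 5c d1 a5
[2] 0x1c->0x0c len=6 : f0 db 75 75 15 17
[3] 0x2a->0x10 len=2 : 3b ed
[4] 0x1e->0x15 len=6 : 75 75 15 17 dc a2
query mem[0x04]=0x51, mem[0x1a]=0xa2, mem[0x28]=0x30, mem[0x07]=0xa5, mem[0x0f]=0x75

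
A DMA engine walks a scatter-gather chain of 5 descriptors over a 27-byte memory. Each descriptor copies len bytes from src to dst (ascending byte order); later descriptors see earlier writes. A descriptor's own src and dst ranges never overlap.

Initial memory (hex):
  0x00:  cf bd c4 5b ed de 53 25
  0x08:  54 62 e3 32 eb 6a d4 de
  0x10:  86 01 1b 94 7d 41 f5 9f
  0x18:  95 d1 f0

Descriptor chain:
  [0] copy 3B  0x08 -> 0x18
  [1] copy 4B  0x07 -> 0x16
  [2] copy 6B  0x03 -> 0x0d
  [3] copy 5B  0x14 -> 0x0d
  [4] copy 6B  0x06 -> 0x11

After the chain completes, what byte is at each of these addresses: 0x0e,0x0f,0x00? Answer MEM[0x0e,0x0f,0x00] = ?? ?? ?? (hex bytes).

D0: mem[0x18..0x1a] <- [54 62 e3]
D1: mem[0x16..0x19] <- [25 54 62 e3]
D2: mem[0x0d..0x12] <- [5b ed de 53 25 54]
D3: mem[0x0d..0x11] <- [7d 41 25 54 62]
D4: mem[0x11..0x16] <- [53 25 54 62 e3 32]
query mem[0x0e]=0x41, mem[0x0f]=0x25, mem[0x00]=0xcf

MEM[0x0e,0x0f,0x00] = 41 25 cf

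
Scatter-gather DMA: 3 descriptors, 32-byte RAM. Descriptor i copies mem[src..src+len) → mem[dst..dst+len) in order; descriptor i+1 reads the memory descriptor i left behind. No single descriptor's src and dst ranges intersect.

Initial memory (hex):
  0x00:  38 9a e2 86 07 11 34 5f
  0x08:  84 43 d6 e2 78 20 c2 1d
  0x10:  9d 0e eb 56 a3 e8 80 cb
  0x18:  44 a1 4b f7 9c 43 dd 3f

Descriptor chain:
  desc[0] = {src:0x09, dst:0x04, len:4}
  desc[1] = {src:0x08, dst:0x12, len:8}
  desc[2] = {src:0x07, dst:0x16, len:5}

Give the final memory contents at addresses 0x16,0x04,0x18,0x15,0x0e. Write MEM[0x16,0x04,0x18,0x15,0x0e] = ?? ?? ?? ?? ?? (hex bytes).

#0 dst[0x04+4] := {0x43,0xd6,0xe2,0x78}
#1 dst[0x12+8] := {0x84,0x43,0xd6,0xe2,0x78,0x20,0xc2,0x1d}
#2 dst[0x16+5] := {0x78,0x84,0x43,0xd6,0xe2}
query mem[0x16]=0x78, mem[0x04]=0x43, mem[0x18]=0x43, mem[0x15]=0xe2, mem[0x0e]=0xc2

MEM[0x16,0x04,0x18,0x15,0x0e] = 78 43 43 e2 c2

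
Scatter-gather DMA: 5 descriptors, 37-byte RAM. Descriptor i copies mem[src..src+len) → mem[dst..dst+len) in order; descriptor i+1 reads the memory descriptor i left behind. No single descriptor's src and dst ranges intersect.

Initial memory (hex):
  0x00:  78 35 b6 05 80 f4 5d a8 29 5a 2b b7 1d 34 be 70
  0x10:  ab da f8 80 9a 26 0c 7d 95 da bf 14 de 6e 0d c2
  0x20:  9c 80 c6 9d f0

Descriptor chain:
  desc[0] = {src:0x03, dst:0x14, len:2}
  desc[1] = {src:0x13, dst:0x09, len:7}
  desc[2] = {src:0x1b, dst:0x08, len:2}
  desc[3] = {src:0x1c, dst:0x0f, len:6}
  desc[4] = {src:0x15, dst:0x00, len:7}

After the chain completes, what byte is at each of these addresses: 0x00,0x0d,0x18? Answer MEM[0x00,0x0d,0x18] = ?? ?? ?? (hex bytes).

D0: mem[0x14..0x15] <- [05 80]
D1: mem[0x09..0x0f] <- [80 05 80 0c 7d 95 da]
D2: mem[0x08..0x09] <- [14 de]
D3: mem[0x0f..0x14] <- [de 6e 0d c2 9c 80]
D4: mem[0x00..0x06] <- [80 0c 7d 95 da bf 14]
query mem[0x00]=0x80, mem[0x0d]=0x7d, mem[0x18]=0x95

MEM[0x00,0x0d,0x18] = 80 7d 95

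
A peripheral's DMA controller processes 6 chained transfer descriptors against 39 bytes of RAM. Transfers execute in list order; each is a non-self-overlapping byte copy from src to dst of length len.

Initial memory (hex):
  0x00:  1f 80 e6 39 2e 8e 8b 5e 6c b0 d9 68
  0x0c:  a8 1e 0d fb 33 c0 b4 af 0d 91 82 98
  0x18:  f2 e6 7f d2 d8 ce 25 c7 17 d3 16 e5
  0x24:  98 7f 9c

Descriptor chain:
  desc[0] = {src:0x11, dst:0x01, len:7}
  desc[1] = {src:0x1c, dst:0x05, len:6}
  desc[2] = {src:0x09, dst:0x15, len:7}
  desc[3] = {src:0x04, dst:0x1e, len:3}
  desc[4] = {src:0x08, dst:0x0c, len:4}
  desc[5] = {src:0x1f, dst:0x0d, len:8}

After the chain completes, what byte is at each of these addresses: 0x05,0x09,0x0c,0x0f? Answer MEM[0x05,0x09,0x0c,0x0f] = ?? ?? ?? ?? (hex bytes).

[0] 0x11->0x01 len=7 : c0 b4 af 0d 91 82 98
[1] 0x1c->0x05 len=6 : d8 ce 25 c7 17 d3
[2] 0x09->0x15 len=7 : 17 d3 68 a8 1e 0d fb
[3] 0x04->0x1e len=3 : 0d d8 ce
[4] 0x08->0x0c len=4 : c7 17 d3 68
[5] 0x1f->0x0d len=8 : d8 ce d3 16 e5 98 7f 9c
query mem[0x05]=0xd8, mem[0x09]=0x17, mem[0x0c]=0xc7, mem[0x0f]=0xd3

MEM[0x05,0x09,0x0c,0x0f] = d8 17 c7 d3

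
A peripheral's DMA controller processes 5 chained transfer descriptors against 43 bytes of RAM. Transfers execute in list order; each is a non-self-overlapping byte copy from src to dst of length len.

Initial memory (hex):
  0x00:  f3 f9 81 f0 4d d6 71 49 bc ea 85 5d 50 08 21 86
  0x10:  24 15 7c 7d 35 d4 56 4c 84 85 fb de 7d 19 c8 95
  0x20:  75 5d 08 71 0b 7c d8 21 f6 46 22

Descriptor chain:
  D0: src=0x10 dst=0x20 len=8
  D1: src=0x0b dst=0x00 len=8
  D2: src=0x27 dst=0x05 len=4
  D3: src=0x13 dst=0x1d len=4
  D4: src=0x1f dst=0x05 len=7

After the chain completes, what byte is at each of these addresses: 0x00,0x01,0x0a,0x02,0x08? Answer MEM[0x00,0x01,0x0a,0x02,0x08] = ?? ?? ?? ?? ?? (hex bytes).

[0] 0x10->0x20 len=8 : 24 15 7c 7d 35 d4 56 4c
[1] 0x0b->0x00 len=8 : 5d 50 08 21 86 24 15 7c
[2] 0x27->0x05 len=4 : 4c f6 46 22
[3] 0x13->0x1d len=4 : 7d 35 d4 56
[4] 0x1f->0x05 len=7 : d4 56 15 7c 7d 35 d4
query mem[0x00]=0x5d, mem[0x01]=0x50, mem[0x0a]=0x35, mem[0x02]=0x08, mem[0x08]=0x7c

MEM[0x00,0x01,0x0a,0x02,0x08] = 5d 50 35 08 7c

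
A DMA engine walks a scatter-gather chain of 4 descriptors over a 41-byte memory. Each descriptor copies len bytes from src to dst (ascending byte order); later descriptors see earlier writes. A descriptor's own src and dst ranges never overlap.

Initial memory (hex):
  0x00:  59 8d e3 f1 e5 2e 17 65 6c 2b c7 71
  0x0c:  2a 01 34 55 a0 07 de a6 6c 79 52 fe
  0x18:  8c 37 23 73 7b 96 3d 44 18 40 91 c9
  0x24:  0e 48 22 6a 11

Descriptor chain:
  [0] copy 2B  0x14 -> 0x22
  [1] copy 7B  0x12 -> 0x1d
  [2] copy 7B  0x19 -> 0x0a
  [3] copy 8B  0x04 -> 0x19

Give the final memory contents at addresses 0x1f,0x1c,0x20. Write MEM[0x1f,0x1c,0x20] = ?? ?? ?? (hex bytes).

MEM[0x1f,0x1c,0x20] = 37 65 23

[0] 0x14->0x22 len=2 : 6c 79
[1] 0x12->0x1d len=7 : de a6 6c 79 52 fe 8c
[2] 0x19->0x0a len=7 : 37 23 73 7b de a6 6c
[3] 0x04->0x19 len=8 : e5 2e 17 65 6c 2b 37 23
query mem[0x1f]=0x37, mem[0x1c]=0x65, mem[0x20]=0x23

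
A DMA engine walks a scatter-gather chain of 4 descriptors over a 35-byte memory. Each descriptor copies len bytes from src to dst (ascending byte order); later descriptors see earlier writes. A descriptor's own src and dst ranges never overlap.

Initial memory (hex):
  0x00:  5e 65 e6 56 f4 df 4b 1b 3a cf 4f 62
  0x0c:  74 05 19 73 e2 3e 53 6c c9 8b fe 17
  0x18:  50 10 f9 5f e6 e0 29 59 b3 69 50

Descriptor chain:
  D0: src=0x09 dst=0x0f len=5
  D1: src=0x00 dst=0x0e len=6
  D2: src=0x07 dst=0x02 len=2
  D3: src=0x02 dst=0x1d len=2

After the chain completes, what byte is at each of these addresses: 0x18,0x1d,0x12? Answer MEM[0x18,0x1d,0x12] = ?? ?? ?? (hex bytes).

MEM[0x18,0x1d,0x12] = 50 1b f4

  after D0: wrote 5B at 0x0f = cf4f627405
  after D1: wrote 6B at 0x0e = 5e65e656f4df
  after D2: wrote 2B at 0x02 = 1b3a
  after D3: wrote 2B at 0x1d = 1b3a
query mem[0x18]=0x50, mem[0x1d]=0x1b, mem[0x12]=0xf4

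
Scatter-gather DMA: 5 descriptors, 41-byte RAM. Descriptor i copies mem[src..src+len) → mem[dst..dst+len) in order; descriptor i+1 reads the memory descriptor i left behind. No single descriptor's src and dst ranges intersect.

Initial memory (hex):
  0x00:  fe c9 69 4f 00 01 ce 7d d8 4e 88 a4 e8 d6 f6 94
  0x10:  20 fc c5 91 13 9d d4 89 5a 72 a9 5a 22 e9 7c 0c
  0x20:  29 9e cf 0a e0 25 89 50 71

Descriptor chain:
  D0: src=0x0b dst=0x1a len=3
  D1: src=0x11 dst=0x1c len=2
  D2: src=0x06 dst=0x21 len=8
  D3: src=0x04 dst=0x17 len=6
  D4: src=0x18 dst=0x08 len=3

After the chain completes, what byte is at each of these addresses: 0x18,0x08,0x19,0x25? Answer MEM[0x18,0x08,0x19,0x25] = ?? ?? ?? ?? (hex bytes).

MEM[0x18,0x08,0x19,0x25] = 01 01 ce 88

D0: mem[0x1a..0x1c] <- [a4 e8 d6]
D1: mem[0x1c..0x1d] <- [fc c5]
D2: mem[0x21..0x28] <- [ce 7d d8 4e 88 a4 e8 d6]
D3: mem[0x17..0x1c] <- [00 01 ce 7d d8 4e]
D4: mem[0x08..0x0a] <- [01 ce 7d]
query mem[0x18]=0x01, mem[0x08]=0x01, mem[0x19]=0xce, mem[0x25]=0x88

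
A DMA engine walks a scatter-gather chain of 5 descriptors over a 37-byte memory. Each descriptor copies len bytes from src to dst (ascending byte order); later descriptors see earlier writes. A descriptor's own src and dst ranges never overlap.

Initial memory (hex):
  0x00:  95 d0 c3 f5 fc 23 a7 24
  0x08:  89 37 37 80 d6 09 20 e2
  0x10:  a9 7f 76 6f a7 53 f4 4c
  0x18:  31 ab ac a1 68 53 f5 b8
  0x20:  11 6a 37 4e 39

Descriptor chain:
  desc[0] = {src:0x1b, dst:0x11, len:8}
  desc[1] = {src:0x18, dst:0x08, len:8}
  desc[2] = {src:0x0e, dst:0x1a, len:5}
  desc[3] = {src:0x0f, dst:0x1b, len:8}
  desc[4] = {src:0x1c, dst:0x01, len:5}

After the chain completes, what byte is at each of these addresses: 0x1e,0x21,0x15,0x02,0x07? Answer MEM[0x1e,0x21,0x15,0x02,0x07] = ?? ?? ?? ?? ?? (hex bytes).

#0 dst[0x11+8] := {0xa1,0x68,0x53,0xf5,0xb8,0x11,0x6a,0x37}
#1 dst[0x08+8] := {0x37,0xab,0xac,0xa1,0x68,0x53,0xf5,0xb8}
#2 dst[0x1a+5] := {0xf5,0xb8,0xa9,0xa1,0x68}
#3 dst[0x1b+8] := {0xb8,0xa9,0xa1,0x68,0x53,0xf5,0xb8,0x11}
#4 dst[0x01+5] := {0xa9,0xa1,0x68,0x53,0xf5}
query mem[0x1e]=0x68, mem[0x21]=0xb8, mem[0x15]=0xb8, mem[0x02]=0xa1, mem[0x07]=0x24

MEM[0x1e,0x21,0x15,0x02,0x07] = 68 b8 b8 a1 24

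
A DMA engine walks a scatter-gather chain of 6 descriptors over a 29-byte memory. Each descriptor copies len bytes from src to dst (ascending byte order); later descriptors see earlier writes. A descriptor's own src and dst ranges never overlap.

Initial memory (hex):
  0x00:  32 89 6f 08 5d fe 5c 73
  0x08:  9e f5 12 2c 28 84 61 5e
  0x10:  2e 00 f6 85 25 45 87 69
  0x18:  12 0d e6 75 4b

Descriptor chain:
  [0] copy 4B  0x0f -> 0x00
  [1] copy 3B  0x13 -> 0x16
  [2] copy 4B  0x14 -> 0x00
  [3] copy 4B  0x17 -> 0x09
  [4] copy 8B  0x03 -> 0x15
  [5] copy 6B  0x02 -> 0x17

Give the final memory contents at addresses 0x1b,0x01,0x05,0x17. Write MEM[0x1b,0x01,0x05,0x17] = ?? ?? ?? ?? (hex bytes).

#0 dst[0x00+4] := {0x5e,0x2e,0x00,0xf6}
#1 dst[0x16+3] := {0x85,0x25,0x45}
#2 dst[0x00+4] := {0x25,0x45,0x85,0x25}
#3 dst[0x09+4] := {0x25,0x45,0x0d,0xe6}
#4 dst[0x15+8] := {0x25,0x5d,0xfe,0x5c,0x73,0x9e,0x25,0x45}
#5 dst[0x17+6] := {0x85,0x25,0x5d,0xfe,0x5c,0x73}
query mem[0x1b]=0x5c, mem[0x01]=0x45, mem[0x05]=0xfe, mem[0x17]=0x85

MEM[0x1b,0x01,0x05,0x17] = 5c 45 fe 85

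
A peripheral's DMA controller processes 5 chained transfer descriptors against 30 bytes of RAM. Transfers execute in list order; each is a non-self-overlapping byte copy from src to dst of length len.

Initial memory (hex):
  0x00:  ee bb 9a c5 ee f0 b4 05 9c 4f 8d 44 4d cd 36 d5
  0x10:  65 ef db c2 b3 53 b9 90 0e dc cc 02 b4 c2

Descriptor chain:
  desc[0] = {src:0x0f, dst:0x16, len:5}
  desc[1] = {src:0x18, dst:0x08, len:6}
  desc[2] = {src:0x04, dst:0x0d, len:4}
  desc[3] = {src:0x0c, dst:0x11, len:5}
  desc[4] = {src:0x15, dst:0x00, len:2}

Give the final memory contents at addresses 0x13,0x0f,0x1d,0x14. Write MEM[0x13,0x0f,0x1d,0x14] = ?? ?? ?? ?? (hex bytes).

MEM[0x13,0x0f,0x1d,0x14] = f0 b4 c2 b4

  after D0: wrote 5B at 0x16 = d565efdbc2
  after D1: wrote 6B at 0x08 = efdbc202b4c2
  after D2: wrote 4B at 0x0d = eef0b405
  after D3: wrote 5B at 0x11 = b4eef0b405
  after D4: wrote 2B at 0x00 = 05d5
query mem[0x13]=0xf0, mem[0x0f]=0xb4, mem[0x1d]=0xc2, mem[0x14]=0xb4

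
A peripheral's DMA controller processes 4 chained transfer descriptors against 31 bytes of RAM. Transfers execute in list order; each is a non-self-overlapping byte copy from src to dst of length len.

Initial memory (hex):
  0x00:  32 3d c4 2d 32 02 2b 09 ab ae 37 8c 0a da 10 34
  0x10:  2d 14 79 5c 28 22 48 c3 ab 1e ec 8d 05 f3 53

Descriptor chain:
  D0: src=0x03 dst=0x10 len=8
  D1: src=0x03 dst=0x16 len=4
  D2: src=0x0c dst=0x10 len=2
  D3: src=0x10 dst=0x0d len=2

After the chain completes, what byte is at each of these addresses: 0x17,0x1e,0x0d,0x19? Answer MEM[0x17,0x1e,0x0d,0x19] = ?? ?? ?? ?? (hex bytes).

MEM[0x17,0x1e,0x0d,0x19] = 32 53 0a 2b

D0: mem[0x10..0x17] <- [2d 32 02 2b 09 ab ae 37]
D1: mem[0x16..0x19] <- [2d 32 02 2b]
D2: mem[0x10..0x11] <- [0a da]
D3: mem[0x0d..0x0e] <- [0a da]
query mem[0x17]=0x32, mem[0x1e]=0x53, mem[0x0d]=0x0a, mem[0x19]=0x2b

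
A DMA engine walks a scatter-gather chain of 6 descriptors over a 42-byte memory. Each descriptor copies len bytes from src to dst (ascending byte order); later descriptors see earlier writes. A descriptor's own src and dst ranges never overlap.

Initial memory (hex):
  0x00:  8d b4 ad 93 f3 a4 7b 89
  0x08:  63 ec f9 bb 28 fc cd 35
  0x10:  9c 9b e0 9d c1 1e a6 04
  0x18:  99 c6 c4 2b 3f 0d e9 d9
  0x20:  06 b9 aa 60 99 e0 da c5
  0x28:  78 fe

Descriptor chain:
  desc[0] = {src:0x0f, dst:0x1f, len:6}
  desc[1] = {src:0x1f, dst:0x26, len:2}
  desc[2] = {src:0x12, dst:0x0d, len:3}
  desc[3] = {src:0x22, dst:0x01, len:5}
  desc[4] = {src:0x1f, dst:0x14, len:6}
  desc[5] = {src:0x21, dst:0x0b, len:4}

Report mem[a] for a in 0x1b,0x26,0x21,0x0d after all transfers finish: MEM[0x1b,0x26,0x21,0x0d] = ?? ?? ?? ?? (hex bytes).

MEM[0x1b,0x26,0x21,0x0d] = 2b 35 9b 9d

D0: mem[0x1f..0x24] <- [35 9c 9b e0 9d c1]
D1: mem[0x26..0x27] <- [35 9c]
D2: mem[0x0d..0x0f] <- [e0 9d c1]
D3: mem[0x01..0x05] <- [e0 9d c1 e0 35]
D4: mem[0x14..0x19] <- [35 9c 9b e0 9d c1]
D5: mem[0x0b..0x0e] <- [9b e0 9d c1]
query mem[0x1b]=0x2b, mem[0x26]=0x35, mem[0x21]=0x9b, mem[0x0d]=0x9d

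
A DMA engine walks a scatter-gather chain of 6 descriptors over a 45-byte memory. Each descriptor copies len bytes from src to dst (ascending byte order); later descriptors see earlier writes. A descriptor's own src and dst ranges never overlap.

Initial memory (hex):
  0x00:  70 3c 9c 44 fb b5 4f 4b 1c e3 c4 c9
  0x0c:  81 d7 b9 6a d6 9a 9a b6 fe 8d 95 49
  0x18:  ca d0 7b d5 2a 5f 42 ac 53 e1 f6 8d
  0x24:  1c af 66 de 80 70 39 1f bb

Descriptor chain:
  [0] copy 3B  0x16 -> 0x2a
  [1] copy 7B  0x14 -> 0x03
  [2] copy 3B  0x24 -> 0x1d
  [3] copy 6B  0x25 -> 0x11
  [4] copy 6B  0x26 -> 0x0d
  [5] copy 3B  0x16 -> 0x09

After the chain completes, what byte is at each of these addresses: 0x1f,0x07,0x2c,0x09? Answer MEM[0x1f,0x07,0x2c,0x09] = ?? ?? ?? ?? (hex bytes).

#0 dst[0x2a+3] := {0x95,0x49,0xca}
#1 dst[0x03+7] := {0xfe,0x8d,0x95,0x49,0xca,0xd0,0x7b}
#2 dst[0x1d+3] := {0x1c,0xaf,0x66}
#3 dst[0x11+6] := {0xaf,0x66,0xde,0x80,0x70,0x95}
#4 dst[0x0d+6] := {0x66,0xde,0x80,0x70,0x95,0x49}
#5 dst[0x09+3] := {0x95,0x49,0xca}
query mem[0x1f]=0x66, mem[0x07]=0xca, mem[0x2c]=0xca, mem[0x09]=0x95

MEM[0x1f,0x07,0x2c,0x09] = 66 ca ca 95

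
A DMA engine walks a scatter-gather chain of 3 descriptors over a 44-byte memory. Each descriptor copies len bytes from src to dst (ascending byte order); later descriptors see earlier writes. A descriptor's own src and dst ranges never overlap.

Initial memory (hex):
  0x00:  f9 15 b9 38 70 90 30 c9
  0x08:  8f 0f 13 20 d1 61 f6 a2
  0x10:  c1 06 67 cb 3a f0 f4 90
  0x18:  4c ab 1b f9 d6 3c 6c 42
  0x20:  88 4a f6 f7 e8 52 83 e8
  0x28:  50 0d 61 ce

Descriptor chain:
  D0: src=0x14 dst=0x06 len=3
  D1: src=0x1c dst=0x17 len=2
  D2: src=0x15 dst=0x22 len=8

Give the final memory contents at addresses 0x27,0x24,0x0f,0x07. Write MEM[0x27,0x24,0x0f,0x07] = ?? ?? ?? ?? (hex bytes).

MEM[0x27,0x24,0x0f,0x07] = 1b d6 a2 f0

  after D0: wrote 3B at 0x06 = 3af0f4
  after D1: wrote 2B at 0x17 = d63c
  after D2: wrote 8B at 0x22 = f0f4d63cab1bf9d6
query mem[0x27]=0x1b, mem[0x24]=0xd6, mem[0x0f]=0xa2, mem[0x07]=0xf0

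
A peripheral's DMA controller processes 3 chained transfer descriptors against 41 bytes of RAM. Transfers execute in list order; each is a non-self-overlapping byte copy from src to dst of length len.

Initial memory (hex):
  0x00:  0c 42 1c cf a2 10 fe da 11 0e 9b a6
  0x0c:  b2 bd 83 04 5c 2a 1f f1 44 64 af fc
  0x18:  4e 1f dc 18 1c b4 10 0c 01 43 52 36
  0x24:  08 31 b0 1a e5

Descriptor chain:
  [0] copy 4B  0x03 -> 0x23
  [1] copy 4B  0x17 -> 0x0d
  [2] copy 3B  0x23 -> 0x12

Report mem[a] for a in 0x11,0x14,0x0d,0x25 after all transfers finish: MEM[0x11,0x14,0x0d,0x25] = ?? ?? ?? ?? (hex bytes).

MEM[0x11,0x14,0x0d,0x25] = 2a 10 fc 10

[0] 0x03->0x23 len=4 : cf a2 10 fe
[1] 0x17->0x0d len=4 : fc 4e 1f dc
[2] 0x23->0x12 len=3 : cf a2 10
query mem[0x11]=0x2a, mem[0x14]=0x10, mem[0x0d]=0xfc, mem[0x25]=0x10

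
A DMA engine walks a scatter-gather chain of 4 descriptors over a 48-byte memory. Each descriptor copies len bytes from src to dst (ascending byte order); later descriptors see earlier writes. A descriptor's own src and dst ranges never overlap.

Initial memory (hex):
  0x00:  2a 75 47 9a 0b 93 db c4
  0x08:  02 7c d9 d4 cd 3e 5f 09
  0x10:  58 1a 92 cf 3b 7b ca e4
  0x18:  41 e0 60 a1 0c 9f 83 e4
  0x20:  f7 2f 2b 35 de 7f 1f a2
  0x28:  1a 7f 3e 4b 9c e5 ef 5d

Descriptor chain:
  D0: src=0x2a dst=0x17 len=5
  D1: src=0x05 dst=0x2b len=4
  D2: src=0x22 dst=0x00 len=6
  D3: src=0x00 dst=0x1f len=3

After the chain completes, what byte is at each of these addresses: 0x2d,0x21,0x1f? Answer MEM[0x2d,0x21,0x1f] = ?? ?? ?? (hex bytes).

MEM[0x2d,0x21,0x1f] = c4 de 2b

#0 dst[0x17+5] := {0x3e,0x4b,0x9c,0xe5,0xef}
#1 dst[0x2b+4] := {0x93,0xdb,0xc4,0x02}
#2 dst[0x00+6] := {0x2b,0x35,0xde,0x7f,0x1f,0xa2}
#3 dst[0x1f+3] := {0x2b,0x35,0xde}
query mem[0x2d]=0xc4, mem[0x21]=0xde, mem[0x1f]=0x2b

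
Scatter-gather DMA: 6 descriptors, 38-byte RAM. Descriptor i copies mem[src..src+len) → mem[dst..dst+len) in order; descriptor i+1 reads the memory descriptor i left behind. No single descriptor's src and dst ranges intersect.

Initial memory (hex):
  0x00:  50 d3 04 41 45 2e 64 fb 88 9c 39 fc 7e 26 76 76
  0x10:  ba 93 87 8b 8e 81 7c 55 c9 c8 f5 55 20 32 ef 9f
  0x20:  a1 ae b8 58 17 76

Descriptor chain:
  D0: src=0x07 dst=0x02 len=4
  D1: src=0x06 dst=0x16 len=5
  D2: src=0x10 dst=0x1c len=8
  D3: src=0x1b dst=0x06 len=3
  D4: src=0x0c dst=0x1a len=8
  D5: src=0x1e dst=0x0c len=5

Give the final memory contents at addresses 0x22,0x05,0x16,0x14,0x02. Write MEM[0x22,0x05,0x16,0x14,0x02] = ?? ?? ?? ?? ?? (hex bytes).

MEM[0x22,0x05,0x16,0x14,0x02] = 64 39 64 8e fb

D0: mem[0x02..0x05] <- [fb 88 9c 39]
D1: mem[0x16..0x1a] <- [64 fb 88 9c 39]
D2: mem[0x1c..0x23] <- [ba 93 87 8b 8e 81 64 fb]
D3: mem[0x06..0x08] <- [55 ba 93]
D4: mem[0x1a..0x21] <- [7e 26 76 76 ba 93 87 8b]
D5: mem[0x0c..0x10] <- [ba 93 87 8b 64]
query mem[0x22]=0x64, mem[0x05]=0x39, mem[0x16]=0x64, mem[0x14]=0x8e, mem[0x02]=0xfb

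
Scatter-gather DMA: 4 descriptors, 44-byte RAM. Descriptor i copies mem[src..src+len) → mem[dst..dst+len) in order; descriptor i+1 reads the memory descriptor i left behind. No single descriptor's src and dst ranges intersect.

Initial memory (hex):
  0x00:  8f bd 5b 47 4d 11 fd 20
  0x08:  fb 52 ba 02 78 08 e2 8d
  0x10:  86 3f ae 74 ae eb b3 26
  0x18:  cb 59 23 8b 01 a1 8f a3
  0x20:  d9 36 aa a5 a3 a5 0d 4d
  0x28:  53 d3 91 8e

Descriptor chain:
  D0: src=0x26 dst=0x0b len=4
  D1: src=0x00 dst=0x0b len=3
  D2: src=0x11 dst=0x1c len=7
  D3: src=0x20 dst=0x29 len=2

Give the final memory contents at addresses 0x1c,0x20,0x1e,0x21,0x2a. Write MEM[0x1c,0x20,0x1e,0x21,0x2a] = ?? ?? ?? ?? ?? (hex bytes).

  after D0: wrote 4B at 0x0b = 0d4d53d3
  after D1: wrote 3B at 0x0b = 8fbd5b
  after D2: wrote 7B at 0x1c = 3fae74aeebb326
  after D3: wrote 2B at 0x29 = ebb3
query mem[0x1c]=0x3f, mem[0x20]=0xeb, mem[0x1e]=0x74, mem[0x21]=0xb3, mem[0x2a]=0xb3

MEM[0x1c,0x20,0x1e,0x21,0x2a] = 3f eb 74 b3 b3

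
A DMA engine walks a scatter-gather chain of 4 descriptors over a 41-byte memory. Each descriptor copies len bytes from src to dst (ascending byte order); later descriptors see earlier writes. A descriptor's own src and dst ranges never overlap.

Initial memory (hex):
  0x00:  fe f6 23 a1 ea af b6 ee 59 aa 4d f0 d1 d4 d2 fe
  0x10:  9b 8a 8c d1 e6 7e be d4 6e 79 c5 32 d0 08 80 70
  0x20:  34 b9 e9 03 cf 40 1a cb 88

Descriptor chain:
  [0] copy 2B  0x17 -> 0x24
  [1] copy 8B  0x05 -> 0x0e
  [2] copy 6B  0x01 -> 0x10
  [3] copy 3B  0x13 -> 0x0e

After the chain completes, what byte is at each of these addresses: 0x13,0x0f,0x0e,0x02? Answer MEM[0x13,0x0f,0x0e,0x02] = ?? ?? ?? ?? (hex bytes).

#0 dst[0x24+2] := {0xd4,0x6e}
#1 dst[0x0e+8] := {0xaf,0xb6,0xee,0x59,0xaa,0x4d,0xf0,0xd1}
#2 dst[0x10+6] := {0xf6,0x23,0xa1,0xea,0xaf,0xb6}
#3 dst[0x0e+3] := {0xea,0xaf,0xb6}
query mem[0x13]=0xea, mem[0x0f]=0xaf, mem[0x0e]=0xea, mem[0x02]=0x23

MEM[0x13,0x0f,0x0e,0x02] = ea af ea 23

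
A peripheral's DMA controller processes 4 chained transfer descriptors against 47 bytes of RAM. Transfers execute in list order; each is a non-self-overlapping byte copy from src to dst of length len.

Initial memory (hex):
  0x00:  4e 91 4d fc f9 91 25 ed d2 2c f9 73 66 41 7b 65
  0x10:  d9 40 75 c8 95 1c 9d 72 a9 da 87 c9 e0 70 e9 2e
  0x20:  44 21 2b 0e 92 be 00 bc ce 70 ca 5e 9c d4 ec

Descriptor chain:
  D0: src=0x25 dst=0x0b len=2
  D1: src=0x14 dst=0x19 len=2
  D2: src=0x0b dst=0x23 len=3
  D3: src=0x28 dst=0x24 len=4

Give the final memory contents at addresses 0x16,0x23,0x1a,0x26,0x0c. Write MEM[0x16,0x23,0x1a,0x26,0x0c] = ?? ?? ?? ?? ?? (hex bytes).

[0] 0x25->0x0b len=2 : be 00
[1] 0x14->0x19 len=2 : 95 1c
[2] 0x0b->0x23 len=3 : be 00 41
[3] 0x28->0x24 len=4 : ce 70 ca 5e
query mem[0x16]=0x9d, mem[0x23]=0xbe, mem[0x1a]=0x1c, mem[0x26]=0xca, mem[0x0c]=0x00

MEM[0x16,0x23,0x1a,0x26,0x0c] = 9d be 1c ca 00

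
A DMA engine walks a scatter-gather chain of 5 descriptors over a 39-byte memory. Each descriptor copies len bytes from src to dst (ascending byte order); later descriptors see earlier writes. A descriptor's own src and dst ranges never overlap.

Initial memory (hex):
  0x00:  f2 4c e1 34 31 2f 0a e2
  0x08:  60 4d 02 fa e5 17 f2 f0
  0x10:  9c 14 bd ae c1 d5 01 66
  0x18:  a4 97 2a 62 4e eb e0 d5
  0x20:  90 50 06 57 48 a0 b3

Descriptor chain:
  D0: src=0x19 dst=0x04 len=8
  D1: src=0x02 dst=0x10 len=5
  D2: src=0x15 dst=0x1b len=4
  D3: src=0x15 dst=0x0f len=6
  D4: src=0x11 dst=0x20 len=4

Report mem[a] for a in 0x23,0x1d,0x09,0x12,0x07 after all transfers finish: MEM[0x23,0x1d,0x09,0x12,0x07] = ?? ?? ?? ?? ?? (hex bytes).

MEM[0x23,0x1d,0x09,0x12,0x07] = 2a 66 e0 a4 4e

  after D0: wrote 8B at 0x04 = 972a624eebe0d590
  after D1: wrote 5B at 0x10 = e134972a62
  after D2: wrote 4B at 0x1b = d50166a4
  after D3: wrote 6B at 0x0f = d50166a4972a
  after D4: wrote 4B at 0x20 = 66a4972a
query mem[0x23]=0x2a, mem[0x1d]=0x66, mem[0x09]=0xe0, mem[0x12]=0xa4, mem[0x07]=0x4e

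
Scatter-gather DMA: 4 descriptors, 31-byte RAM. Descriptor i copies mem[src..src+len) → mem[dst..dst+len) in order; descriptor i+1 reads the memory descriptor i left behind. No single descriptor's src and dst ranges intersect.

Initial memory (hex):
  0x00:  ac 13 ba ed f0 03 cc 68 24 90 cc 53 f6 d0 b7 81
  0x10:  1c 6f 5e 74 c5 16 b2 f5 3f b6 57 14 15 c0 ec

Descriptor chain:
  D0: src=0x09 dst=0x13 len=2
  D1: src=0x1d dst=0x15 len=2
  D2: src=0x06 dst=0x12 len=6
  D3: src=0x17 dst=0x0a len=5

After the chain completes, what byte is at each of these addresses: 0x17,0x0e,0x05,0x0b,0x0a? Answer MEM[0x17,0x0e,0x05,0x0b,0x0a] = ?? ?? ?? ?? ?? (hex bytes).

  after D0: wrote 2B at 0x13 = 90cc
  after D1: wrote 2B at 0x15 = c0ec
  after D2: wrote 6B at 0x12 = cc682490cc53
  after D3: wrote 5B at 0x0a = 533fb65714
query mem[0x17]=0x53, mem[0x0e]=0x14, mem[0x05]=0x03, mem[0x0b]=0x3f, mem[0x0a]=0x53

MEM[0x17,0x0e,0x05,0x0b,0x0a] = 53 14 03 3f 53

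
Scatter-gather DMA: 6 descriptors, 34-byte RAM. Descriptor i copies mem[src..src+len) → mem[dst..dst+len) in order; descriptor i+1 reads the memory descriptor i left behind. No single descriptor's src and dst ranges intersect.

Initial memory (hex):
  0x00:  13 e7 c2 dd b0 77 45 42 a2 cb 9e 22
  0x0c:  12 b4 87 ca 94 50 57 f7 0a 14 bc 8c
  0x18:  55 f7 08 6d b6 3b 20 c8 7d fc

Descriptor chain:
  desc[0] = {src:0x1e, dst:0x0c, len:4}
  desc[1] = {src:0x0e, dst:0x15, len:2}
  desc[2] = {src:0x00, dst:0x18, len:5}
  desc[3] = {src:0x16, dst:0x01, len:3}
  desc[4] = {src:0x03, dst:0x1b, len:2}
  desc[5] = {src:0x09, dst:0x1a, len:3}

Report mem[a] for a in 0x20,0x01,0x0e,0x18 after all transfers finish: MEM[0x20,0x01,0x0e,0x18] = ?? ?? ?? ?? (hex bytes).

MEM[0x20,0x01,0x0e,0x18] = 7d fc 7d 13

[0] 0x1e->0x0c len=4 : 20 c8 7d fc
[1] 0x0e->0x15 len=2 : 7d fc
[2] 0x00->0x18 len=5 : 13 e7 c2 dd b0
[3] 0x16->0x01 len=3 : fc 8c 13
[4] 0x03->0x1b len=2 : 13 b0
[5] 0x09->0x1a len=3 : cb 9e 22
query mem[0x20]=0x7d, mem[0x01]=0xfc, mem[0x0e]=0x7d, mem[0x18]=0x13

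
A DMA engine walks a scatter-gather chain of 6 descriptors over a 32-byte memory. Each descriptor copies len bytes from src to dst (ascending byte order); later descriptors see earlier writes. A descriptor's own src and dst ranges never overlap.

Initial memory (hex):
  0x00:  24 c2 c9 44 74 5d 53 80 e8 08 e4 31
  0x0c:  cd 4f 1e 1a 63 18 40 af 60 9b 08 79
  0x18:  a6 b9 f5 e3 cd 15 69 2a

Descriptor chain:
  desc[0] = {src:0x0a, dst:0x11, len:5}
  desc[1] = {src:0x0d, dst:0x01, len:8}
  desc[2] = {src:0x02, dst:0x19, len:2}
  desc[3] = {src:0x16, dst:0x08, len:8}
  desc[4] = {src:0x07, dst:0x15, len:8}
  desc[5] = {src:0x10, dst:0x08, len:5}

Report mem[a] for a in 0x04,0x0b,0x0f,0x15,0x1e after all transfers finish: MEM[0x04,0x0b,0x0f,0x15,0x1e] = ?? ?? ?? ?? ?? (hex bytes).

MEM[0x04,0x0b,0x0f,0x15,0x1e] = 63 cd 15 cd 69

  after D0: wrote 5B at 0x11 = e431cd4f1e
  after D1: wrote 8B at 0x01 = 4f1e1a63e431cd4f
  after D2: wrote 2B at 0x19 = 1e1a
  after D3: wrote 8B at 0x08 = 0879a61e1ae3cd15
  after D4: wrote 8B at 0x15 = cd0879a61e1ae3cd
  after D5: wrote 5B at 0x08 = 63e431cd4f
query mem[0x04]=0x63, mem[0x0b]=0xcd, mem[0x0f]=0x15, mem[0x15]=0xcd, mem[0x1e]=0x69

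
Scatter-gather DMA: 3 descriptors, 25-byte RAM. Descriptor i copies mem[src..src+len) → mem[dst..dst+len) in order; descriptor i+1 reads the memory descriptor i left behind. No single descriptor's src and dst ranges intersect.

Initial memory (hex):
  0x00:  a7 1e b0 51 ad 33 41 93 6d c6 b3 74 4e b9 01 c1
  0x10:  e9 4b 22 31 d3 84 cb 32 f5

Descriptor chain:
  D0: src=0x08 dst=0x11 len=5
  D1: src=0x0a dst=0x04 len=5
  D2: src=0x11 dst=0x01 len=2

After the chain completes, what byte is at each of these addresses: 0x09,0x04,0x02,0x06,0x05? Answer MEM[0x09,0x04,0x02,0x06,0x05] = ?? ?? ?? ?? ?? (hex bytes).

  after D0: wrote 5B at 0x11 = 6dc6b3744e
  after D1: wrote 5B at 0x04 = b3744eb901
  after D2: wrote 2B at 0x01 = 6dc6
query mem[0x09]=0xc6, mem[0x04]=0xb3, mem[0x02]=0xc6, mem[0x06]=0x4e, mem[0x05]=0x74

MEM[0x09,0x04,0x02,0x06,0x05] = c6 b3 c6 4e 74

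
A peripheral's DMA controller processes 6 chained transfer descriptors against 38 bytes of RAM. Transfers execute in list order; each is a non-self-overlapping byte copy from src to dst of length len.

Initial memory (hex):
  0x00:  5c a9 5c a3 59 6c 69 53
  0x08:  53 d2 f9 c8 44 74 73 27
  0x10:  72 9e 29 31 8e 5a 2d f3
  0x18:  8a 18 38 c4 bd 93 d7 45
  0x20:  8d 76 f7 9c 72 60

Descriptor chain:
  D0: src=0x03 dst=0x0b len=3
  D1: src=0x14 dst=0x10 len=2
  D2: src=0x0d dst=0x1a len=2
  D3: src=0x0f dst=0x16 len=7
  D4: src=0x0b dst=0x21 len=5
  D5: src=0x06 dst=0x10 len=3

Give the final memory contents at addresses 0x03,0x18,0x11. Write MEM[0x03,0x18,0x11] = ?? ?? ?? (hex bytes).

MEM[0x03,0x18,0x11] = a3 5a 53

#0 dst[0x0b+3] := {0xa3,0x59,0x6c}
#1 dst[0x10+2] := {0x8e,0x5a}
#2 dst[0x1a+2] := {0x6c,0x73}
#3 dst[0x16+7] := {0x27,0x8e,0x5a,0x29,0x31,0x8e,0x5a}
#4 dst[0x21+5] := {0xa3,0x59,0x6c,0x73,0x27}
#5 dst[0x10+3] := {0x69,0x53,0x53}
query mem[0x03]=0xa3, mem[0x18]=0x5a, mem[0x11]=0x53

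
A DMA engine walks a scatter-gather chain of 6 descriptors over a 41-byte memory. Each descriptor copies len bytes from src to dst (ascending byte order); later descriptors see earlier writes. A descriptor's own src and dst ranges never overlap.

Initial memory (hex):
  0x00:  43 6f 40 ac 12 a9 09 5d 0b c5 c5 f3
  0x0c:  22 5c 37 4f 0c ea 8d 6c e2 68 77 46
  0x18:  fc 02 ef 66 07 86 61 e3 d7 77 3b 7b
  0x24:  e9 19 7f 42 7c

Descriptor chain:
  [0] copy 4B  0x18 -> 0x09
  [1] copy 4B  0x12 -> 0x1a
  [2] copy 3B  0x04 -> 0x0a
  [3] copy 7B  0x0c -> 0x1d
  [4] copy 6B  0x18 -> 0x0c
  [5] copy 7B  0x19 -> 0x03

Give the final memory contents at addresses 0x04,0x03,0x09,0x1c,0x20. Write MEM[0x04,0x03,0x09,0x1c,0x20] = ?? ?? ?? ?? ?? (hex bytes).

MEM[0x04,0x03,0x09,0x1c,0x20] = 8d 02 37 e2 4f

#0 dst[0x09+4] := {0xfc,0x02,0xef,0x66}
#1 dst[0x1a+4] := {0x8d,0x6c,0xe2,0x68}
#2 dst[0x0a+3] := {0x12,0xa9,0x09}
#3 dst[0x1d+7] := {0x09,0x5c,0x37,0x4f,0x0c,0xea,0x8d}
#4 dst[0x0c+6] := {0xfc,0x02,0x8d,0x6c,0xe2,0x09}
#5 dst[0x03+7] := {0x02,0x8d,0x6c,0xe2,0x09,0x5c,0x37}
query mem[0x04]=0x8d, mem[0x03]=0x02, mem[0x09]=0x37, mem[0x1c]=0xe2, mem[0x20]=0x4f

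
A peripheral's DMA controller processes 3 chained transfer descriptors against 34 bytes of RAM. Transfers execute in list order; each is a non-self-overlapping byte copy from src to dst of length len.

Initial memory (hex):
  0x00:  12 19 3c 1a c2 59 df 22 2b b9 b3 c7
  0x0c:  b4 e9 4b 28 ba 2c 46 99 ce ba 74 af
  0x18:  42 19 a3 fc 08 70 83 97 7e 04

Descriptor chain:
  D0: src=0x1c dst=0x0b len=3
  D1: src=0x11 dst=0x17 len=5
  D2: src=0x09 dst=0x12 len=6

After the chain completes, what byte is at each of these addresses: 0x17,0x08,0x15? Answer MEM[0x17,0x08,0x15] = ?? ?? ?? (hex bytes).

MEM[0x17,0x08,0x15] = 4b 2b 70

  after D0: wrote 3B at 0x0b = 087083
  after D1: wrote 5B at 0x17 = 2c4699ceba
  after D2: wrote 6B at 0x12 = b9b30870834b
query mem[0x17]=0x4b, mem[0x08]=0x2b, mem[0x15]=0x70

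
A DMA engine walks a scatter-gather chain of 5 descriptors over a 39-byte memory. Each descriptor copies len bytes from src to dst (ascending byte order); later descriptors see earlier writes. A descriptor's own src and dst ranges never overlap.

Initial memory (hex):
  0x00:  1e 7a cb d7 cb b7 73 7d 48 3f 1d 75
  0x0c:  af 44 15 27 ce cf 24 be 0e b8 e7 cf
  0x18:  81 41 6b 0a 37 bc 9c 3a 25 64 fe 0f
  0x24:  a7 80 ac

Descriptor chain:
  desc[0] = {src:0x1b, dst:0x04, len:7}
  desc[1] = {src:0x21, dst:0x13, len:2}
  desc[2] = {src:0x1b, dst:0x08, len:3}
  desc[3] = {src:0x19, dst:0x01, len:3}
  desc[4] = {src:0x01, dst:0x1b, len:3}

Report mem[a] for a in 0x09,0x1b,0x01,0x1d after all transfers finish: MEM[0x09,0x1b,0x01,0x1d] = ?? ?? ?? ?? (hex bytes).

MEM[0x09,0x1b,0x01,0x1d] = 37 41 41 0a

D0: mem[0x04..0x0a] <- [0a 37 bc 9c 3a 25 64]
D1: mem[0x13..0x14] <- [64 fe]
D2: mem[0x08..0x0a] <- [0a 37 bc]
D3: mem[0x01..0x03] <- [41 6b 0a]
D4: mem[0x1b..0x1d] <- [41 6b 0a]
query mem[0x09]=0x37, mem[0x1b]=0x41, mem[0x01]=0x41, mem[0x1d]=0x0a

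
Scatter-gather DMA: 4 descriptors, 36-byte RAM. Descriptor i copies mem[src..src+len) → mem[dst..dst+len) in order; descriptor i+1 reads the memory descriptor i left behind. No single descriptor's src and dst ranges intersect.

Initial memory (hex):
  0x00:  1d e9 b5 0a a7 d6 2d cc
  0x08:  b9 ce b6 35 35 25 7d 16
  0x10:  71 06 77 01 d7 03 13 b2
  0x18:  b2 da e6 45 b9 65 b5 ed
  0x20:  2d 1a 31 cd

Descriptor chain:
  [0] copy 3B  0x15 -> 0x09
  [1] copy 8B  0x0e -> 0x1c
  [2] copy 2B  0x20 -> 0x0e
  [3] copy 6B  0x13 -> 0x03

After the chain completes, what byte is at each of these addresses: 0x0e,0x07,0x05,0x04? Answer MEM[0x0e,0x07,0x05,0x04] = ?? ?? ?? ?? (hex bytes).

MEM[0x0e,0x07,0x05,0x04] = 77 b2 03 d7

[0] 0x15->0x09 len=3 : 03 13 b2
[1] 0x0e->0x1c len=8 : 7d 16 71 06 77 01 d7 03
[2] 0x20->0x0e len=2 : 77 01
[3] 0x13->0x03 len=6 : 01 d7 03 13 b2 b2
query mem[0x0e]=0x77, mem[0x07]=0xb2, mem[0x05]=0x03, mem[0x04]=0xd7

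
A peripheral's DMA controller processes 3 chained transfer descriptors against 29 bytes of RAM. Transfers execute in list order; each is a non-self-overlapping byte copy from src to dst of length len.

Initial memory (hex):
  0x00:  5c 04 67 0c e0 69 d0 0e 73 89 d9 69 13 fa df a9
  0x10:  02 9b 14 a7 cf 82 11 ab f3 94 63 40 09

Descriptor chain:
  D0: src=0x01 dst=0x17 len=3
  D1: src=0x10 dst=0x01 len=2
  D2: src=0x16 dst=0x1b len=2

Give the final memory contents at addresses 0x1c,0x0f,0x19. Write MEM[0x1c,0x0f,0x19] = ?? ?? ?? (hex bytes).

MEM[0x1c,0x0f,0x19] = 04 a9 0c

[0] 0x01->0x17 len=3 : 04 67 0c
[1] 0x10->0x01 len=2 : 02 9b
[2] 0x16->0x1b len=2 : 11 04
query mem[0x1c]=0x04, mem[0x0f]=0xa9, mem[0x19]=0x0c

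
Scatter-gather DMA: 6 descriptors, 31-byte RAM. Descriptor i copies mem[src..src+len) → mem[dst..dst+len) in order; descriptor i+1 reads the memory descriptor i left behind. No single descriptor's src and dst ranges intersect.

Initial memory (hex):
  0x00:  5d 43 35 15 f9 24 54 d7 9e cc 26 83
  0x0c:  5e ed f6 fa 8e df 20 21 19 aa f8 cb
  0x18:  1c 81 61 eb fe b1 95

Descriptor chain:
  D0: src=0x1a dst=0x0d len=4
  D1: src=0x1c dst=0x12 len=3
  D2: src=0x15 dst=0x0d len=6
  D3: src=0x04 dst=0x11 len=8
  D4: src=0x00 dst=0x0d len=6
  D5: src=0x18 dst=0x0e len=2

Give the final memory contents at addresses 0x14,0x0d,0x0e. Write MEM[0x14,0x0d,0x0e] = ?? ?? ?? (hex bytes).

MEM[0x14,0x0d,0x0e] = d7 5d 83

D0: mem[0x0d..0x10] <- [61 eb fe b1]
D1: mem[0x12..0x14] <- [fe b1 95]
D2: mem[0x0d..0x12] <- [aa f8 cb 1c 81 61]
D3: mem[0x11..0x18] <- [f9 24 54 d7 9e cc 26 83]
D4: mem[0x0d..0x12] <- [5d 43 35 15 f9 24]
D5: mem[0x0e..0x0f] <- [83 81]
query mem[0x14]=0xd7, mem[0x0d]=0x5d, mem[0x0e]=0x83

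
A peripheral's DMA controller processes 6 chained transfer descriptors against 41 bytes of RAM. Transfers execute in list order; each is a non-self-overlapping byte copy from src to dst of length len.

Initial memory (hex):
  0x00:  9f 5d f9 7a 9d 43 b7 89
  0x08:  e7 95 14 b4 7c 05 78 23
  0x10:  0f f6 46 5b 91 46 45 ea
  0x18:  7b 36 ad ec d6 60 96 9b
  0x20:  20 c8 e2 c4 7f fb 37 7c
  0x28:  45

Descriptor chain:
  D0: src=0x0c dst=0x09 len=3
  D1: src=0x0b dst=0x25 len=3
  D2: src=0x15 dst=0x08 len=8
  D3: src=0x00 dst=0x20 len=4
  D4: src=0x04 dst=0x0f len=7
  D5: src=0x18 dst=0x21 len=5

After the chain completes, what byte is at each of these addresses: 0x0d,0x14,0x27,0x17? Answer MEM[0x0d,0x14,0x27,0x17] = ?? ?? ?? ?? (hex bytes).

  after D0: wrote 3B at 0x09 = 7c0578
  after D1: wrote 3B at 0x25 = 787c05
  after D2: wrote 8B at 0x08 = 4645ea7b36adecd6
  after D3: wrote 4B at 0x20 = 9f5df97a
  after D4: wrote 7B at 0x0f = 9d43b7894645ea
  after D5: wrote 5B at 0x21 = 7b36adecd6
query mem[0x0d]=0xad, mem[0x14]=0x45, mem[0x27]=0x05, mem[0x17]=0xea

MEM[0x0d,0x14,0x27,0x17] = ad 45 05 ea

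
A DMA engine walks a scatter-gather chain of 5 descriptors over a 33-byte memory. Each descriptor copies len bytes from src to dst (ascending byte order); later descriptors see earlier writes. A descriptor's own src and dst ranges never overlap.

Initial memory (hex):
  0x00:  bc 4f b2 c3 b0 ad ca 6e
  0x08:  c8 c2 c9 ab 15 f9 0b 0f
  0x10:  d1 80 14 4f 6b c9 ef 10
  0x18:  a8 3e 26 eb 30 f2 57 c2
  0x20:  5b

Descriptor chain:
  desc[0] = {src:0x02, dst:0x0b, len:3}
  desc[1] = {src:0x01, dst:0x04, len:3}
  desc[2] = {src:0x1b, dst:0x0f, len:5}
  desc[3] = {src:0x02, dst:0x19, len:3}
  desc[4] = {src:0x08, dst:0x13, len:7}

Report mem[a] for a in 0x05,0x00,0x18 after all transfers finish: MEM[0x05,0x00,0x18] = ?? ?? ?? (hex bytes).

MEM[0x05,0x00,0x18] = b2 bc b0

[0] 0x02->0x0b len=3 : b2 c3 b0
[1] 0x01->0x04 len=3 : 4f b2 c3
[2] 0x1b->0x0f len=5 : eb 30 f2 57 c2
[3] 0x02->0x19 len=3 : b2 c3 4f
[4] 0x08->0x13 len=7 : c8 c2 c9 b2 c3 b0 0b
query mem[0x05]=0xb2, mem[0x00]=0xbc, mem[0x18]=0xb0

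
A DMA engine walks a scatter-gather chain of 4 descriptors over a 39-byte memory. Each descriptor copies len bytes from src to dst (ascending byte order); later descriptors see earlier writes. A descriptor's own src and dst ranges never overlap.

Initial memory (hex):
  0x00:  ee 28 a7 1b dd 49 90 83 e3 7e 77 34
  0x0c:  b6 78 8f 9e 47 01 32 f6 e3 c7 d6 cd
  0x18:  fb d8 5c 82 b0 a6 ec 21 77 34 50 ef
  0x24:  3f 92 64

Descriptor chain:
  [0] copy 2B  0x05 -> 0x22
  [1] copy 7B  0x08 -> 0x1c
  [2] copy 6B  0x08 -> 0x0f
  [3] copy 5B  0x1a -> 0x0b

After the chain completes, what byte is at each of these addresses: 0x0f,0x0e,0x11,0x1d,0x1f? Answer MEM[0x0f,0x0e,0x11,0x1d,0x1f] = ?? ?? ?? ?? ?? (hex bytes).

MEM[0x0f,0x0e,0x11,0x1d,0x1f] = 77 7e 77 7e 34

[0] 0x05->0x22 len=2 : 49 90
[1] 0x08->0x1c len=7 : e3 7e 77 34 b6 78 8f
[2] 0x08->0x0f len=6 : e3 7e 77 34 b6 78
[3] 0x1a->0x0b len=5 : 5c 82 e3 7e 77
query mem[0x0f]=0x77, mem[0x0e]=0x7e, mem[0x11]=0x77, mem[0x1d]=0x7e, mem[0x1f]=0x34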